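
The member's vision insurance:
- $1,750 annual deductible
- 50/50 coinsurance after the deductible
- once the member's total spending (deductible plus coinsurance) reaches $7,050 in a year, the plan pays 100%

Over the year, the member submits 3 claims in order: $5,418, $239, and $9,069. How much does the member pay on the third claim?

$3,346.50

Bill 1, $5,418: $1,750 to deductible, leaving $3,668; coinsurance $3,668 × 50% = $1,834. Cost to member: $3,584. OOP to date $3,584.
Bill 2, $239: deductible already satisfied, so member's share is 50% × $239 = $119.50. Cost to member: $119.50. OOP to date $3,703.50.
Bill 3, $9,069: deductible met; 50% of $9,069 = $4,534.50. That would push OOP to $8,238, over the $7,050 cap, so member pays $7,050 − $3,703.50 = $3,346.50.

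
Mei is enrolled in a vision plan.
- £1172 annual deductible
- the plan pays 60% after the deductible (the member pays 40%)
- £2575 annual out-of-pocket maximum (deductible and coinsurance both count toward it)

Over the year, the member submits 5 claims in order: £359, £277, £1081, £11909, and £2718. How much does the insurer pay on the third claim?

£327

Claim 1 — £359: all of it applies to the deductible. Member pays £359; OOP now £359. Plan pays £359 − £359 = £0.
Claim 2 — £277: fully absorbed by the deductible. Member pays £277; OOP now £636. Plan pays £277 − £277 = £0.
Claim 3 — £1081: deductible takes £536, £545 remains; member's 40% is £218. Member pays £754; OOP now £1390. Plan pays £1081 − £754 = £327.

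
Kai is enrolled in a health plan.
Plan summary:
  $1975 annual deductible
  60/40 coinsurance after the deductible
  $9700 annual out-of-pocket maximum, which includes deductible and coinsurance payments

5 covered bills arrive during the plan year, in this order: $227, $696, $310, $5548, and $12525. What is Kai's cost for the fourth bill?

Claim 1 ($227): all of it applies to the deductible. Patient pays $227; OOP now $227.
Claim 2 ($696): entire amount goes to the deductible. Patient pays $696; OOP now $923.
Claim 3 ($310): entire amount goes to the deductible. Cost to patient: $310. OOP to date $1233.
Claim 4 ($5548): $742 to deductible, leaving $4806; coinsurance $4806 × 40% = $1922.40. Patient pays $2664.40; OOP now $3897.40.

$2664.40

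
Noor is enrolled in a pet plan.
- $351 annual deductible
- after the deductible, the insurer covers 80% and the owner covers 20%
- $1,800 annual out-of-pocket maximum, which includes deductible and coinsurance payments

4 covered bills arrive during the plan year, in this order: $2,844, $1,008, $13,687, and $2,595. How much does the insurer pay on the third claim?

Claim 1 — $2,844: $351 finishes the deductible; $2,493 goes to coinsurance; owner's 20% is $498.60. Owner pays $849.60; OOP now $849.60. Insurer: $2,844 − $849.60 = $1,994.40.
Claim 2 — $1,008: 20% coinsurance on $1,008 = $201.60. Owner pays $201.60; OOP now $1,051.20. Plan pays $1,008 − $201.60 = $806.40.
Claim 3 — $13,687: deductible already satisfied, so owner's share is 20% × $13,687 = $2,737.40. That would push OOP to $3,788.60, over the $1,800 cap, so owner pays $1,800 − $1,051.20 = $748.80. Insurer: $13,687 − $748.80 = $12,938.20.

$12,938.20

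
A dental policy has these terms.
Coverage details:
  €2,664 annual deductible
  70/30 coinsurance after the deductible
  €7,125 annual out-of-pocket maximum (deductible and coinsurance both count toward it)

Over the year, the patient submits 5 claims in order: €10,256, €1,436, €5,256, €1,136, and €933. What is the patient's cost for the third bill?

Bill 1, €10,256: €2,664 to deductible, leaving €7,592; 30% of €7,592 = €2,277.60. Patient pays €4,941.60; OOP now €4,941.60.
Bill 2, €1,436: deductible met; 30% of €1,436 = €430.80. Patient pays €430.80; OOP now €5,372.40.
Bill 3, €5,256: deductible met; 30% of €5,256 = €1,576.80. Patient pays €1,576.80; OOP now €6,949.20.

€1,576.80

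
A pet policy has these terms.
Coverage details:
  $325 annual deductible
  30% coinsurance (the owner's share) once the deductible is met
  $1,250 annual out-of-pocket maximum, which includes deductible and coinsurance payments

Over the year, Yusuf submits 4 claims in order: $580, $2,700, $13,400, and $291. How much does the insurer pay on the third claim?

$13,361.50

#1 ($580): $325 to deductible, leaving $255; 30% of $255 = $76.50. Owner pays $401.50; OOP now $401.50. Insurer: $580 − $401.50 = $178.50.
#2 ($2,700): deductible already satisfied, so owner's share is 30% × $2,700 = $810. Owner owes $810 (running OOP $1,211.50). Insurer: $2,700 − $810 = $1,890.
#3 ($13,400): deductible already satisfied, so owner's share is 30% × $13,400 = $4,020. Adding that to $1,211.50 gives $5,231.50, past the $1,250 cap; owner pays only $1,250 − $1,211.50 = $38.50. Insurer: $13,400 − $38.50 = $13,361.50.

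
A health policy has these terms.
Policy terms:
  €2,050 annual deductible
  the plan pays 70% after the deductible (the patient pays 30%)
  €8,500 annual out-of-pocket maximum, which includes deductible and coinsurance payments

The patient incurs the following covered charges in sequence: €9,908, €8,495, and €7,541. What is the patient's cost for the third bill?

€1,544.10

Bill 1, €9,908: €2,050 finishes the deductible; €7,858 goes to coinsurance; patient's 30% is €2,357.40. Cost to patient: €4,407.40. OOP to date €4,407.40.
Bill 2, €8,495: 30% coinsurance on €8,495 = €2,548.50. Patient pays €2,548.50; OOP now €6,955.90.
Bill 3, €7,541: 30% coinsurance on €7,541 = €2,262.30. OOP would hit €9,218.20 > €8,500, so the cap limits the patient to €8,500 − €6,955.90 = €1,544.10.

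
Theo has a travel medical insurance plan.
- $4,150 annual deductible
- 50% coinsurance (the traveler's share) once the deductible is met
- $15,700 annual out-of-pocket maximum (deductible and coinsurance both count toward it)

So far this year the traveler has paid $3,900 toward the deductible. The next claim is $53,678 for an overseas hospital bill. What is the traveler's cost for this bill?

$11,800

Remaining deductible: $4,150 − $3,900 = $250.
The remaining $53,428 (= $53,678 − $250) moves to coinsurance.
Coinsurance: $53,428 × 50% = $26,714.
Traveler responsibility before any cap: $250 + $26,714 = $26,964.
That would bring total out-of-pocket to $30,864, past the $15,700 cap. The traveler is capped at $15,700 − $3,900 = $11,800 on this claim.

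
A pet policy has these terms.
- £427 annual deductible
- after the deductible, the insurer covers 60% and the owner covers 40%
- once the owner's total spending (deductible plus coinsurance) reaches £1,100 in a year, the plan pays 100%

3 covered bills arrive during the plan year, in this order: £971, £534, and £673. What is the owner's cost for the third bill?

£241.80

Claim 1 — £971: £427 to deductible, leaving £544; owner's 40% is £217.60. Cost to owner: £644.60. OOP to date £644.60.
Claim 2 — £534: 40% coinsurance on £534 = £213.60. Owner owes £213.60 (running OOP £858.20).
Claim 3 — £673: deductible met; 40% of £673 = £269.20. OOP would hit £1,127.40 > £1,100, so the cap limits the owner to £1,100 − £858.20 = £241.80.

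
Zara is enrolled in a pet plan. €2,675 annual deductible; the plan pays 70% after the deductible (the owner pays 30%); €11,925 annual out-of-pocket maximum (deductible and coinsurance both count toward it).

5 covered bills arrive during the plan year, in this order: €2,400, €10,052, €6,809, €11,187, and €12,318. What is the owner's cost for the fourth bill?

Bill 1, €2,400: entire amount goes to the deductible. Owner pays €2,400; OOP now €2,400.
Bill 2, €10,052: €275 finishes the deductible; €9,777 goes to coinsurance; owner's 30% is €2,933.10. Owner owes €3,208.10 (running OOP €5,608.10).
Bill 3, €6,809: 30% coinsurance on €6,809 = €2,042.70. Cost to owner: €2,042.70. OOP to date €7,650.80.
Bill 4, €11,187: deductible met; 30% of €11,187 = €3,356.10. Owner pays €3,356.10; OOP now €11,006.90.

€3,356.10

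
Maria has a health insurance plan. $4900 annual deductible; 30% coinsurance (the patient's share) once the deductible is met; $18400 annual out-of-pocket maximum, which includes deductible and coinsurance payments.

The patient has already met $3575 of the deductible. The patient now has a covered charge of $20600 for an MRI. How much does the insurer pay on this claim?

Deductible still to meet: $4900 − $3575 = $1325.
That leaves $20600 − $1325 = $19275 for coinsurance.
30% of $19275 = $5782.50 falls to the patient.
So the patient owes $1325 + $5782.50 = $7107.50 before any cap.
Total out-of-pocket so far would be $3575 + $7107.50 = $10682.50, below the $18400 cap — no reduction.
The plan picks up $20600 − $7107.50 = $13492.50.

$13492.50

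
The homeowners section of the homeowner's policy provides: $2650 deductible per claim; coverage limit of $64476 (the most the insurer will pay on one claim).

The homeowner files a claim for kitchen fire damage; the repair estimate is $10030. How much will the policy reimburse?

$7380

Subtract the deductible: $10030 − $2650 = $7380.
That's under the $64476 cap, so the insurer reimburses the full $7380.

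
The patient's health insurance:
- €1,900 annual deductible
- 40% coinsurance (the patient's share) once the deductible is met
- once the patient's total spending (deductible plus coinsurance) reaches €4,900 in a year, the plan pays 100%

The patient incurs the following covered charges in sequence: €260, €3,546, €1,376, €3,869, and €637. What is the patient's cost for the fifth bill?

Claim 1 — €260: all of it applies to the deductible. Patient pays €260; OOP now €260.
Claim 2 — €3,546: €1,640 finishes the deductible; €1,906 goes to coinsurance; patient's 40% is €762.40. Patient owes €2,402.40 (running OOP €2,662.40).
Claim 3 — €1,376: deductible already satisfied, so patient's share is 40% × €1,376 = €550.40. Patient pays €550.40; OOP now €3,212.80.
Claim 4 — €3,869: 40% coinsurance on €3,869 = €1,547.60. Patient owes €1,547.60 (running OOP €4,760.40).
Claim 5 — €637: 40% coinsurance on €637 = €254.80. Adding that to €4,760.40 gives €5,015.20, past the €4,900 cap; patient pays only €4,900 − €4,760.40 = €139.60.

€139.60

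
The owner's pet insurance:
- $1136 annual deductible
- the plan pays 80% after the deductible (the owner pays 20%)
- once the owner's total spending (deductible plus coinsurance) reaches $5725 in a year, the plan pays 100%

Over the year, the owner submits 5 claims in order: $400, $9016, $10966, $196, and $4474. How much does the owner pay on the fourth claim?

$39.20

Bill 1, $400: all of it applies to the deductible. Owner owes $400 (running OOP $400).
Bill 2, $9016: deductible takes $736, $8280 remains; coinsurance $8280 × 20% = $1656. Cost to owner: $2392. OOP to date $2792.
Bill 3, $10966: deductible met; 20% of $10966 = $2193.20. Owner owes $2193.20 (running OOP $4985.20).
Bill 4, $196: deductible already satisfied, so owner's share is 20% × $196 = $39.20. Cost to owner: $39.20. OOP to date $5024.40.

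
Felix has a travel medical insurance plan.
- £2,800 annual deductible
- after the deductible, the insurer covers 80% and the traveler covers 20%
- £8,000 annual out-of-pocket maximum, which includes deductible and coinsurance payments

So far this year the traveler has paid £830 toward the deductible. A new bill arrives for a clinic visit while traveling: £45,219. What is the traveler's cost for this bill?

Remaining deductible: £2,800 − £830 = £1,970.
After the £1,970 deductible portion, £45,219 − £1,970 = £43,249 is subject to coinsurance.
Coinsurance: £43,249 × 20% = £8,649.80.
That puts the traveler's cost at £1,970 + £8,649.80 = £10,619.80 before any cap.
Adding £10,619.80 to the £830 already spent would give £11,449.80, which exceeds the £8,000 cap; the traveler pays just £8,000 − £830 = £7,170.

£7,170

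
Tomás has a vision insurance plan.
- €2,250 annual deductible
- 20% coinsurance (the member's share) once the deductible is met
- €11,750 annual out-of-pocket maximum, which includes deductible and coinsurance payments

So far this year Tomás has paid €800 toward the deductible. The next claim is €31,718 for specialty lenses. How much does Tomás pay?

€7,503.60

€800 of the €2,250 deductible is already met, leaving €1,450.
The remaining €30,268 (= €31,718 − €1,450) moves to coinsurance.
20% of €30,268 = €6,053.60 falls to the member.
Member responsibility before any cap: €1,450 + €6,053.60 = €7,503.60.
Total out-of-pocket so far would be €800 + €7,503.60 = €8,303.60, below the €11,750 cap — no reduction.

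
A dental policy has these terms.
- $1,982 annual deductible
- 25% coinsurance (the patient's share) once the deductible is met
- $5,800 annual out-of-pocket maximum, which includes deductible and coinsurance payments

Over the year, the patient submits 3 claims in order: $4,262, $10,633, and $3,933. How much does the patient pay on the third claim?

Bill 1, $4,262: deductible takes $1,982, $2,280 remains; coinsurance $2,280 × 25% = $570. Cost to patient: $2,552. OOP to date $2,552.
Bill 2, $10,633: deductible met; 25% of $10,633 = $2,658.25. Patient pays $2,658.25; OOP now $5,210.25.
Bill 3, $3,933: deductible already satisfied, so patient's share is 25% × $3,933 = $983.25. That would push OOP to $6,193.50, over the $5,800 cap, so patient pays $5,800 − $5,210.25 = $589.75.

$589.75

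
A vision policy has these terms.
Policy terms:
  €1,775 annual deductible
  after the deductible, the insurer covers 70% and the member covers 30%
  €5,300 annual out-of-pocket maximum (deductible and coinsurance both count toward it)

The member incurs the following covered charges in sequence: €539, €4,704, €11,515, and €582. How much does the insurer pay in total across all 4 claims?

€12,040

Claim 1 — €539: entire amount goes to the deductible. Member pays €539; OOP now €539. Plan pays €539 − €539 = €0.
Claim 2 — €4,704: deductible takes €1,236, €3,468 remains; coinsurance €3,468 × 30% = €1,040.40. Member owes €2,276.40 (running OOP €2,815.40). Insurer: €4,704 − €2,276.40 = €2,427.60.
Claim 3 — €11,515: deductible already satisfied, so member's share is 30% × €11,515 = €3,454.50. That would push OOP to €6,269.90, over the €5,300 cap, so member pays €5,300 − €2,815.40 = €2,484.60. Plan pays €11,515 − €2,484.60 = €9,030.40.
Claim 4 — €582: 30% coinsurance on €582 = €174.60. That would push OOP to €5,474.60, over the €5,300 cap, so member pays €5,300 − €5,300 = €0. Plan pays €582 − €0 = €582.
Insurer total: €0 + €2,427.60 + €9,030.40 + €582 = €12,040.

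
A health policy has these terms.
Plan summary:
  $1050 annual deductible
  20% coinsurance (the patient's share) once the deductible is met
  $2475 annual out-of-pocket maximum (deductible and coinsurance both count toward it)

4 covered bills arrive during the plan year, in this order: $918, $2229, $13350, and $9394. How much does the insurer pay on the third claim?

Bill 1, $918: fully absorbed by the deductible. Patient pays $918; OOP now $918. Insurer: $918 − $918 = $0.
Bill 2, $2229: $132 finishes the deductible; $2097 goes to coinsurance; coinsurance $2097 × 20% = $419.40. Patient pays $551.40; OOP now $1469.40. Plan pays $2229 − $551.40 = $1677.60.
Bill 3, $13350: 20% coinsurance on $13350 = $2670. That would push OOP to $4139.40, over the $2475 cap, so patient pays $2475 − $1469.40 = $1005.60. Insurer: $13350 − $1005.60 = $12344.40.

$12344.40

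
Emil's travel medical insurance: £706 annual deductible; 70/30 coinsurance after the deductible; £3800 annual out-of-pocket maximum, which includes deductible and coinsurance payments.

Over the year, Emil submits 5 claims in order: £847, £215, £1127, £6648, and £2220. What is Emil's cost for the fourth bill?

£1994.40

Claim 1 — £847: deductible takes £706, £141 remains; coinsurance £141 × 30% = £42.30. Traveler owes £748.30 (running OOP £748.30).
Claim 2 — £215: deductible already satisfied, so traveler's share is 30% × £215 = £64.50. Cost to traveler: £64.50. OOP to date £812.80.
Claim 3 — £1127: 30% coinsurance on £1127 = £338.10. Cost to traveler: £338.10. OOP to date £1150.90.
Claim 4 — £6648: deductible already satisfied, so traveler's share is 30% × £6648 = £1994.40. Traveler pays £1994.40; OOP now £3145.30.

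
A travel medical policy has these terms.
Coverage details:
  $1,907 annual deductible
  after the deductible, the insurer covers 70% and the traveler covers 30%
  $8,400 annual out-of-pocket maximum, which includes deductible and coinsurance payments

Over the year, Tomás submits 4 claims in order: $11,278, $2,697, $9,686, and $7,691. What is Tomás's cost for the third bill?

Claim 1 ($11,278): deductible takes $1,907, $9,371 remains; traveler's 30% is $2,811.30. Traveler owes $4,718.30 (running OOP $4,718.30).
Claim 2 ($2,697): 30% coinsurance on $2,697 = $809.10. Traveler pays $809.10; OOP now $5,527.40.
Claim 3 ($9,686): deductible already satisfied, so traveler's share is 30% × $9,686 = $2,905.80. OOP would hit $8,433.20 > $8,400, so the cap limits the traveler to $8,400 − $5,527.40 = $2,872.60.

$2,872.60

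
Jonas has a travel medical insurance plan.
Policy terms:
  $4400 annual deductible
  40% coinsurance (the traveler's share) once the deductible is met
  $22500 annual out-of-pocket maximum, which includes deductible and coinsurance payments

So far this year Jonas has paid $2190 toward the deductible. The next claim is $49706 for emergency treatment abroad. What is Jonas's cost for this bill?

Remaining deductible: $4400 − $2190 = $2210.
The remaining $47496 (= $49706 − $2210) moves to coinsurance.
Coinsurance: $47496 × 40% = $18998.40.
Traveler responsibility before any cap: $2210 + $18998.40 = $21208.40.
Adding $21208.40 to the $2190 already spent would give $23398.40, which exceeds the $22500 cap; the traveler pays just $22500 − $2190 = $20310.

$20310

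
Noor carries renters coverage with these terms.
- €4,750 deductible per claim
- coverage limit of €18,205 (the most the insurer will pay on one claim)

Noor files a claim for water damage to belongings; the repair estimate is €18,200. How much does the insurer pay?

Subtract the deductible: €18,200 − €4,750 = €13,450.
€13,450 ≤ €18,205, so the limit doesn't bind; insurer pays €13,450.

€13,450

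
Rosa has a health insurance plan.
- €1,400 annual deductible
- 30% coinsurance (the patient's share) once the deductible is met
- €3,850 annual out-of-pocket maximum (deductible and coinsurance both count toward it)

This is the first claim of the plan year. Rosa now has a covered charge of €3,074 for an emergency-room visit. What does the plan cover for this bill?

€1,171.80

Nothing has been paid toward the €1,400 deductible, so the first €1,400 of this charge is applied there.
After the €1,400 deductible portion, €3,074 − €1,400 = €1,674 is subject to coinsurance.
Coinsurance: €1,674 × 30% = €502.20.
Patient responsibility before any cap: €1,400 + €502.20 = €1,902.20.
Year-to-date out-of-pocket becomes €0 + €1,902.20 = €1,902.20, still under the €3,850 maximum, so no cap applies.
Insurer pays the balance: €3,074 − €1,902.20 = €1,171.80.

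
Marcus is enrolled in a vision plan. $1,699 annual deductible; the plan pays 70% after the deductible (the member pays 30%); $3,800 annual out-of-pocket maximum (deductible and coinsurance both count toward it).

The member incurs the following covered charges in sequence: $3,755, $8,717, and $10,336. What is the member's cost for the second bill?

$1,484.20

Claim 1 ($3,755): $1,699 finishes the deductible; $2,056 goes to coinsurance; 30% of $2,056 = $616.80. Member pays $2,315.80; OOP now $2,315.80.
Claim 2 ($8,717): 30% coinsurance on $8,717 = $2,615.10. OOP would hit $4,930.90 > $3,800, so the cap limits the member to $3,800 − $2,315.80 = $1,484.20.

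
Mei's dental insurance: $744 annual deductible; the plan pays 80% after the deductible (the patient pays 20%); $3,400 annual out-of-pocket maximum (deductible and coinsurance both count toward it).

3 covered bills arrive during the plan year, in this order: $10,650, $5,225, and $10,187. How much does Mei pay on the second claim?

Bill 1, $10,650: $744 finishes the deductible; $9,906 goes to coinsurance; coinsurance $9,906 × 20% = $1,981.20. Patient pays $2,725.20; OOP now $2,725.20.
Bill 2, $5,225: 20% coinsurance on $5,225 = $1,045. OOP would hit $3,770.20 > $3,400, so the cap limits the patient to $3,400 − $2,725.20 = $674.80.

$674.80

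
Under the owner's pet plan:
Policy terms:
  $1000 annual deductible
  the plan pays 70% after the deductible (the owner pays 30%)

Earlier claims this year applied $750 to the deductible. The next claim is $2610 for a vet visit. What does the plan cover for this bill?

$750 of the $1000 deductible is already met, leaving $250.
The remaining $2360 (= $2610 − $250) moves to coinsurance.
Owner's 30% share of $2360 is $708.
Owner responsibility: $250 + $708 = $958.
The insurer covers the remainder: $2610 − $958 = $1652.

$1652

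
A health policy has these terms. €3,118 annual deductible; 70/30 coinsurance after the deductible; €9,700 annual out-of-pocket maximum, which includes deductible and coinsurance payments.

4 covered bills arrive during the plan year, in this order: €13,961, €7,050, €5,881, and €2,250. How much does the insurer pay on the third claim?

#1 (€13,961): deductible takes €3,118, €10,843 remains; patient's 30% is €3,252.90. Patient owes €6,370.90 (running OOP €6,370.90). Insurer: €13,961 − €6,370.90 = €7,590.10.
#2 (€7,050): deductible met; 30% of €7,050 = €2,115. Cost to patient: €2,115. OOP to date €8,485.90. Plan pays €7,050 − €2,115 = €4,935.
#3 (€5,881): deductible met; 30% of €5,881 = €1,764.30. OOP would hit €10,250.20 > €9,700, so the cap limits the patient to €9,700 − €8,485.90 = €1,214.10. Insurer: €5,881 − €1,214.10 = €4,666.90.

€4,666.90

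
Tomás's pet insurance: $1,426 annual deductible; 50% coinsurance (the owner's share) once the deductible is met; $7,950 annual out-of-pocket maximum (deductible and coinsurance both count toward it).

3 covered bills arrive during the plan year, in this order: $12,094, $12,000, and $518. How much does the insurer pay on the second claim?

$10,810

Claim 1 ($12,094): $1,426 to deductible, leaving $10,668; coinsurance $10,668 × 50% = $5,334. Cost to owner: $6,760. OOP to date $6,760. Insurer: $12,094 − $6,760 = $5,334.
Claim 2 ($12,000): deductible already satisfied, so owner's share is 50% × $12,000 = $6,000. OOP would hit $12,760 > $7,950, so the cap limits the owner to $7,950 − $6,760 = $1,190. Insurer: $12,000 − $1,190 = $10,810.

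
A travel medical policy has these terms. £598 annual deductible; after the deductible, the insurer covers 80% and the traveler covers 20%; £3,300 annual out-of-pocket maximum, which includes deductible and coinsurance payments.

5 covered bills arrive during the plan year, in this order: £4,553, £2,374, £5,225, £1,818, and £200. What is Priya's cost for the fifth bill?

Bill 1, £4,553: deductible takes £598, £3,955 remains; traveler's 20% is £791. Cost to traveler: £1,389. OOP to date £1,389.
Bill 2, £2,374: deductible met; 20% of £2,374 = £474.80. Traveler owes £474.80 (running OOP £1,863.80).
Bill 3, £5,225: 20% coinsurance on £5,225 = £1,045. Cost to traveler: £1,045. OOP to date £2,908.80.
Bill 4, £1,818: 20% coinsurance on £1,818 = £363.60. Cost to traveler: £363.60. OOP to date £3,272.40.
Bill 5, £200: deductible met; 20% of £200 = £40. That would push OOP to £3,312.40, over the £3,300 cap, so traveler pays £3,300 − £3,272.40 = £27.60.

£27.60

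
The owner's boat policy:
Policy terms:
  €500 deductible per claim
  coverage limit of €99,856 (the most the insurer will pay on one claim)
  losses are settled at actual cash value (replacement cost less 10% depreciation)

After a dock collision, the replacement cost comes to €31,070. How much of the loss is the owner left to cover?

Actual cash value after 10% depreciation: €31,070 × 90% = €27,963.
After the deductible, €27,963 − €500 = €27,463 remains.
That's under the €99,856 cap, so the insurer reimburses the full €27,463.
Owner's share is the uncovered remainder: €31,070 − €27,463 = €3,607.

€3,607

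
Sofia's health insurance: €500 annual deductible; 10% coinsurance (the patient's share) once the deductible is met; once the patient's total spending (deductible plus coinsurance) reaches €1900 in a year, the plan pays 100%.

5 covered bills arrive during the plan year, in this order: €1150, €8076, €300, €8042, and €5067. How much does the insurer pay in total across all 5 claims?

#1 (€1150): €500 finishes the deductible; €650 goes to coinsurance; coinsurance €650 × 10% = €65. Patient owes €565 (running OOP €565). Plan pays €1150 − €565 = €585.
#2 (€8076): 10% coinsurance on €8076 = €807.60. Patient owes €807.60 (running OOP €1372.60). Insurer: €8076 − €807.60 = €7268.40.
#3 (€300): deductible met; 10% of €300 = €30. Cost to patient: €30. OOP to date €1402.60. Plan pays €300 − €30 = €270.
#4 (€8042): deductible met; 10% of €8042 = €804.20. OOP would hit €2206.80 > €1900, so the cap limits the patient to €1900 − €1402.60 = €497.40. Plan pays €8042 − €497.40 = €7544.60.
#5 (€5067): deductible met; 10% of €5067 = €506.70. That would push OOP to €2406.70, over the €1900 cap, so patient pays €1900 − €1900 = €0. Insurer: €5067 − €0 = €5067.
Insurer total: €585 + €7268.40 + €270 + €7544.60 + €5067 = €20735.

€20735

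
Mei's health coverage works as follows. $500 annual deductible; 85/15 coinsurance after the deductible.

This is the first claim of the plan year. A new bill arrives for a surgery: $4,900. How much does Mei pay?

$1,160

Nothing has been paid toward the $500 deductible, so the first $500 of this charge is applied there.
That leaves $4,900 − $500 = $4,400 for coinsurance.
Patient's 15% share of $4,400 is $660.
So the patient owes $500 + $660 = $1,160.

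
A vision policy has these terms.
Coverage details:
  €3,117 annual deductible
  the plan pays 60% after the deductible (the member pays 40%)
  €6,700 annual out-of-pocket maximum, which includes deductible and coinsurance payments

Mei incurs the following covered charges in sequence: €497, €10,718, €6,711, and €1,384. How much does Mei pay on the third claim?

€343.80

Claim 1 (€497): all of it applies to the deductible. Member pays €497; OOP now €497.
Claim 2 (€10,718): €2,620 finishes the deductible; €8,098 goes to coinsurance; member's 40% is €3,239.20. Cost to member: €5,859.20. OOP to date €6,356.20.
Claim 3 (€6,711): deductible met; 40% of €6,711 = €2,684.40. Adding that to €6,356.20 gives €9,040.60, past the €6,700 cap; member pays only €6,700 − €6,356.20 = €343.80.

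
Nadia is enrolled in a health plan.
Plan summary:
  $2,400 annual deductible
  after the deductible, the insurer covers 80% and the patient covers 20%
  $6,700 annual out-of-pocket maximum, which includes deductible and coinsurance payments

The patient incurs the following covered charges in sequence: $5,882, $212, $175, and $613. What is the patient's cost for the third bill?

$35

Claim 1 ($5,882): $2,400 finishes the deductible; $3,482 goes to coinsurance; 20% of $3,482 = $696.40. Patient owes $3,096.40 (running OOP $3,096.40).
Claim 2 ($212): 20% coinsurance on $212 = $42.40. Patient owes $42.40 (running OOP $3,138.80).
Claim 3 ($175): deductible already satisfied, so patient's share is 20% × $175 = $35. Patient pays $35; OOP now $3,173.80.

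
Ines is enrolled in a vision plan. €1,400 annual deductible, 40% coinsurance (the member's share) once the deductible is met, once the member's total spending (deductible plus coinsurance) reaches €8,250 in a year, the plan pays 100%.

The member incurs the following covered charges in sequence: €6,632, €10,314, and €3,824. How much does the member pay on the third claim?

€631.60

#1 (€6,632): deductible takes €1,400, €5,232 remains; member's 40% is €2,092.80. Member pays €3,492.80; OOP now €3,492.80.
#2 (€10,314): deductible already satisfied, so member's share is 40% × €10,314 = €4,125.60. Cost to member: €4,125.60. OOP to date €7,618.40.
#3 (€3,824): deductible already satisfied, so member's share is 40% × €3,824 = €1,529.60. That would push OOP to €9,148, over the €8,250 cap, so member pays €8,250 − €7,618.40 = €631.60.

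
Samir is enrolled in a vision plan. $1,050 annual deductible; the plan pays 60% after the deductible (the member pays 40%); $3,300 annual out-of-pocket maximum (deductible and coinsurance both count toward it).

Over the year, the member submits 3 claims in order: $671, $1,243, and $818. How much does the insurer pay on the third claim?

$490.80

#1 ($671): entire amount goes to the deductible. Cost to member: $671. OOP to date $671. Plan pays $671 − $671 = $0.
#2 ($1,243): $379 finishes the deductible; $864 goes to coinsurance; member's 40% is $345.60. Cost to member: $724.60. OOP to date $1,395.60. Plan pays $1,243 − $724.60 = $518.40.
#3 ($818): 40% coinsurance on $818 = $327.20. Cost to member: $327.20. OOP to date $1,722.80. Insurer: $818 − $327.20 = $490.80.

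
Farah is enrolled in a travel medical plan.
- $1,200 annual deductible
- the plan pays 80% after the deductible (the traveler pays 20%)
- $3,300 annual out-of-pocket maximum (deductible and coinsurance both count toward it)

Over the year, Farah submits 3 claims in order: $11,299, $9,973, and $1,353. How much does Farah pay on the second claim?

$80.20

Claim 1 — $11,299: $1,200 finishes the deductible; $10,099 goes to coinsurance; traveler's 20% is $2,019.80. Traveler owes $3,219.80 (running OOP $3,219.80).
Claim 2 — $9,973: 20% coinsurance on $9,973 = $1,994.60. Adding that to $3,219.80 gives $5,214.40, past the $3,300 cap; traveler pays only $3,300 − $3,219.80 = $80.20.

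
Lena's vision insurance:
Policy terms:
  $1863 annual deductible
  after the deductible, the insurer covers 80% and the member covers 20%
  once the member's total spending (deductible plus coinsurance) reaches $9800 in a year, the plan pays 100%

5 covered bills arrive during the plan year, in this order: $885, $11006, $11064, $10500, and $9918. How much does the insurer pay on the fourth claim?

$8400

Bill 1, $885: all of it applies to the deductible. Cost to member: $885. OOP to date $885. Plan pays $885 − $885 = $0.
Bill 2, $11006: $978 finishes the deductible; $10028 goes to coinsurance; coinsurance $10028 × 20% = $2005.60. Member pays $2983.60; OOP now $3868.60. Plan pays $11006 − $2983.60 = $8022.40.
Bill 3, $11064: 20% coinsurance on $11064 = $2212.80. Member pays $2212.80; OOP now $6081.40. Plan pays $11064 − $2212.80 = $8851.20.
Bill 4, $10500: deductible already satisfied, so member's share is 20% × $10500 = $2100. Member pays $2100; OOP now $8181.40. Plan pays $10500 − $2100 = $8400.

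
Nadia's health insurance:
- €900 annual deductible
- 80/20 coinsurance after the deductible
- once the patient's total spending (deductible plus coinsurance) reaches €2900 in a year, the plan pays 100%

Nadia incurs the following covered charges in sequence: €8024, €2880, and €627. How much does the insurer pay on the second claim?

€2304.80

Bill 1, €8024: deductible takes €900, €7124 remains; patient's 20% is €1424.80. Cost to patient: €2324.80. OOP to date €2324.80. Plan pays €8024 − €2324.80 = €5699.20.
Bill 2, €2880: deductible already satisfied, so patient's share is 20% × €2880 = €576. Adding that to €2324.80 gives €2900.80, past the €2900 cap; patient pays only €2900 − €2324.80 = €575.20. Plan pays €2880 − €575.20 = €2304.80.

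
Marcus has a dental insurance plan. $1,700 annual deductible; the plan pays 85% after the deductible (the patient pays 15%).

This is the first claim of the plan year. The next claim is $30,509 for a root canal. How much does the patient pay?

$6,021.35

Nothing has been paid toward the $1,700 deductible, so the first $1,700 of this charge is applied there.
After the $1,700 deductible portion, $30,509 − $1,700 = $28,809 is subject to coinsurance.
Coinsurance: $28,809 × 15% = $4,321.35.
That puts the patient's cost at $1,700 + $4,321.35 = $6,021.35.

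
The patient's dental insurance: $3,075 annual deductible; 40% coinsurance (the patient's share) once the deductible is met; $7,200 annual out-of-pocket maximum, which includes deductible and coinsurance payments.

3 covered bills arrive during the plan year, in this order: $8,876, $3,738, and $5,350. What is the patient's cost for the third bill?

$309.40

Claim 1 — $8,876: $3,075 to deductible, leaving $5,801; patient's 40% is $2,320.40. Patient owes $5,395.40 (running OOP $5,395.40).
Claim 2 — $3,738: 40% coinsurance on $3,738 = $1,495.20. Patient owes $1,495.20 (running OOP $6,890.60).
Claim 3 — $5,350: deductible met; 40% of $5,350 = $2,140. That would push OOP to $9,030.60, over the $7,200 cap, so patient pays $7,200 − $6,890.60 = $309.40.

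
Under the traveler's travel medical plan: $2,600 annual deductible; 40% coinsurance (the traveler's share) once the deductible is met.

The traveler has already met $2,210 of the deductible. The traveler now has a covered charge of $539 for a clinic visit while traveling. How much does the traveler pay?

Remaining deductible: $2,600 − $2,210 = $390.
After the $390 deductible portion, $539 − $390 = $149 is subject to coinsurance.
Traveler's 40% share of $149 is $59.60.
So the traveler owes $390 + $59.60 = $449.60.

$449.60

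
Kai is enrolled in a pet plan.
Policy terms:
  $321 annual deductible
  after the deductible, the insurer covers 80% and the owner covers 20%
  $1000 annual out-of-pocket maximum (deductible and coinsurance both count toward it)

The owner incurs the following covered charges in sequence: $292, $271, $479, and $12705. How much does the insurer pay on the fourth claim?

$12170.20

Claim 1 ($292): all of it applies to the deductible. Owner pays $292; OOP now $292. Insurer: $292 − $292 = $0.
Claim 2 ($271): deductible takes $29, $242 remains; 20% of $242 = $48.40. Owner pays $77.40; OOP now $369.40. Insurer: $271 − $77.40 = $193.60.
Claim 3 ($479): deductible already satisfied, so owner's share is 20% × $479 = $95.80. Owner owes $95.80 (running OOP $465.20). Insurer: $479 − $95.80 = $383.20.
Claim 4 ($12705): deductible met; 20% of $12705 = $2541. Adding that to $465.20 gives $3006.20, past the $1000 cap; owner pays only $1000 − $465.20 = $534.80. Insurer: $12705 − $534.80 = $12170.20.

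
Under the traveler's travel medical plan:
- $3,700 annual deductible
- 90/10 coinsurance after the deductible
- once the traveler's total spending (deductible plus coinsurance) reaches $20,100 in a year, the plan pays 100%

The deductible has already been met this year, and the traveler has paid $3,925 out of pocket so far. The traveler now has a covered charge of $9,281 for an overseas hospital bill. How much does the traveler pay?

With the deductible met, the entire $9,281 is subject to coinsurance.
Traveler's 10% share of $9,281 is $928.10.
Total out-of-pocket so far would be $3,925 + $928.10 = $4,853.10, below the $20,100 cap — no reduction.

$928.10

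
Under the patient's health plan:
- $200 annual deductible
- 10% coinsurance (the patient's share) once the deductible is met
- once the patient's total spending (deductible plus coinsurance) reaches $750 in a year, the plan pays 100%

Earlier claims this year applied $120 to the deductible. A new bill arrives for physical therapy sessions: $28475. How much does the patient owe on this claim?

$630

$120 of the $200 deductible is already met, leaving $80.
That leaves $28475 − $80 = $28395 for coinsurance.
Coinsurance: $28395 × 10% = $2839.50.
Patient responsibility before any cap: $80 + $2839.50 = $2919.50.
That would bring total out-of-pocket to $3039.50, past the $750 cap. The patient is capped at $750 − $120 = $630 on this claim.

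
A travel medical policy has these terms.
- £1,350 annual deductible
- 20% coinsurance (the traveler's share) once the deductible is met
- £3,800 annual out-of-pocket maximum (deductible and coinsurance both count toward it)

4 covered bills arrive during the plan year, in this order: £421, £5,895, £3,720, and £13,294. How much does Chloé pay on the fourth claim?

Bill 1, £421: entire amount goes to the deductible. Traveler owes £421 (running OOP £421).
Bill 2, £5,895: £929 finishes the deductible; £4,966 goes to coinsurance; 20% of £4,966 = £993.20. Traveler owes £1,922.20 (running OOP £2,343.20).
Bill 3, £3,720: deductible met; 20% of £3,720 = £744. Traveler owes £744 (running OOP £3,087.20).
Bill 4, £13,294: 20% coinsurance on £13,294 = £2,658.80. That would push OOP to £5,746, over the £3,800 cap, so traveler pays £3,800 − £3,087.20 = £712.80.

£712.80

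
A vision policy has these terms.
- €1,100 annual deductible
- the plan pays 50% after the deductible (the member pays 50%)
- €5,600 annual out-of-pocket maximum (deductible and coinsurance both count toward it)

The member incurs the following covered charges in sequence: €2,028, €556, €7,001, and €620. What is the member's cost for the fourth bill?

Claim 1 (€2,028): €1,100 finishes the deductible; €928 goes to coinsurance; member's 50% is €464. Cost to member: €1,564. OOP to date €1,564.
Claim 2 (€556): deductible already satisfied, so member's share is 50% × €556 = €278. Member pays €278; OOP now €1,842.
Claim 3 (€7,001): deductible already satisfied, so member's share is 50% × €7,001 = €3,500.50. Member pays €3,500.50; OOP now €5,342.50.
Claim 4 (€620): deductible met; 50% of €620 = €310. OOP would hit €5,652.50 > €5,600, so the cap limits the member to €5,600 − €5,342.50 = €257.50.

€257.50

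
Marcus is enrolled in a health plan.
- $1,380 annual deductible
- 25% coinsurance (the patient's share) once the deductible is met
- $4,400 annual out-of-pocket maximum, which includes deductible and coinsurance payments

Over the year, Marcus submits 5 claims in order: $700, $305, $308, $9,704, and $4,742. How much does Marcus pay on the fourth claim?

#1 ($700): entire amount goes to the deductible. Patient owes $700 (running OOP $700).
#2 ($305): entire amount goes to the deductible. Patient owes $305 (running OOP $1,005).
#3 ($308): entire amount goes to the deductible. Cost to patient: $308. OOP to date $1,313.
#4 ($9,704): $67 to deductible, leaving $9,637; 25% of $9,637 = $2,409.25. Patient owes $2,476.25 (running OOP $3,789.25).

$2,476.25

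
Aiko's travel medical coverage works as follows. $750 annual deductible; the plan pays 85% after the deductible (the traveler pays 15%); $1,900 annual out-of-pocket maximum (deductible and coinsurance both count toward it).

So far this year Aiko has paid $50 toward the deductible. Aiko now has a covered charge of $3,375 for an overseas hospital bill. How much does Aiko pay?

Deductible still to meet: $750 − $50 = $700.
The remaining $2,675 (= $3,375 − $700) moves to coinsurance.
Coinsurance: $2,675 × 15% = $401.25.
Traveler responsibility before any cap: $700 + $401.25 = $1,101.25.
Year-to-date out-of-pocket becomes $50 + $1,101.25 = $1,151.25, still under the $1,900 maximum, so no cap applies.

$1,101.25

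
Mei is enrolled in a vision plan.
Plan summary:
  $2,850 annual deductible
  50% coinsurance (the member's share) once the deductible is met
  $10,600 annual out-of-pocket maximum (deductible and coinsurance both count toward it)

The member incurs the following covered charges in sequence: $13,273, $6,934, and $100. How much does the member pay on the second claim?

Claim 1 ($13,273): deductible takes $2,850, $10,423 remains; member's 50% is $5,211.50. Member pays $8,061.50; OOP now $8,061.50.
Claim 2 ($6,934): deductible met; 50% of $6,934 = $3,467. OOP would hit $11,528.50 > $10,600, so the cap limits the member to $10,600 − $8,061.50 = $2,538.50.

$2,538.50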